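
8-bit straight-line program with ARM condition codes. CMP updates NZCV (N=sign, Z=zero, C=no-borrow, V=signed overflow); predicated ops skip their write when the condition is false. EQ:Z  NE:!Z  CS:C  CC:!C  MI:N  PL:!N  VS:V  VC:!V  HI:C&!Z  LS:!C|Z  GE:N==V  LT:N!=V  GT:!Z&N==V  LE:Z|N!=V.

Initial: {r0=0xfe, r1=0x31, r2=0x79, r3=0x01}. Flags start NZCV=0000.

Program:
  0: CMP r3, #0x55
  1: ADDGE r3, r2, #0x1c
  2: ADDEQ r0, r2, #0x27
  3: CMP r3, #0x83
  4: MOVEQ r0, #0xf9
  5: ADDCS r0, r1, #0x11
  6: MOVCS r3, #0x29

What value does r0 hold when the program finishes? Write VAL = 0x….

0: ✓ CMP  NZCV=1000
1: · ADDGE
2: · ADDEQ
3: ✓ CMP  NZCV=0000
4: · MOVEQ
5: · ADDCS
6: · MOVCS

VAL = 0xfe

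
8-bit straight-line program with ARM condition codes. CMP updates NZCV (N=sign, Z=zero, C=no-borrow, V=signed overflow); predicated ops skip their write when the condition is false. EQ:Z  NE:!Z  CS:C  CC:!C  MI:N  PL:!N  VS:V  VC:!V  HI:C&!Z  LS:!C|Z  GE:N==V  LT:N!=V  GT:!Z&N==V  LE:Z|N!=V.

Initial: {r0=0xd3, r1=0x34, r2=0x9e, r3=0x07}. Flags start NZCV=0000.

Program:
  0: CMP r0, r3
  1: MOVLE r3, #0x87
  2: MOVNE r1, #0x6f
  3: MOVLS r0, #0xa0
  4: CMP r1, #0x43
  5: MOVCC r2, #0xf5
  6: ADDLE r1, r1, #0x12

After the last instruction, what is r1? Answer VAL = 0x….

VAL = 0x6f

0: ✓ CMP  NZCV=1010
1: ✓ MOVLE  r3←0x87
2: ✓ MOVNE  r1←0x6f
3: · MOVLS
4: ✓ CMP  NZCV=0010
5: · MOVCC
6: · ADDLE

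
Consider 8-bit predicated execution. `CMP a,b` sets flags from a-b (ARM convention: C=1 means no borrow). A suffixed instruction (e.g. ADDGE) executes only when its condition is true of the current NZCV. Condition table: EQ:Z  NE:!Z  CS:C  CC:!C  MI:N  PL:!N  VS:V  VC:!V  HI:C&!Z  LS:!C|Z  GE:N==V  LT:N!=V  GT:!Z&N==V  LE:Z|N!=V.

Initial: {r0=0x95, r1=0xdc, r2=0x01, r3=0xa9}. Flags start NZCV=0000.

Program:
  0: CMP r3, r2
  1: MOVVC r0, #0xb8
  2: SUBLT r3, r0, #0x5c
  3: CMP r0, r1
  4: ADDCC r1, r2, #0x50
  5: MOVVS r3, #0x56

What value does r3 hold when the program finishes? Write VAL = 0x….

VAL = 0x5c

[0] flags=1010 → (cmp)
[1] flags=1010 VC?T → r0=0xb8
[2] flags=1010 LT?T → r3=0x5c
[3] flags=1000 → (cmp)
[4] flags=1000 CC?T → r1=0x51
[5] flags=1000 VS?F → skip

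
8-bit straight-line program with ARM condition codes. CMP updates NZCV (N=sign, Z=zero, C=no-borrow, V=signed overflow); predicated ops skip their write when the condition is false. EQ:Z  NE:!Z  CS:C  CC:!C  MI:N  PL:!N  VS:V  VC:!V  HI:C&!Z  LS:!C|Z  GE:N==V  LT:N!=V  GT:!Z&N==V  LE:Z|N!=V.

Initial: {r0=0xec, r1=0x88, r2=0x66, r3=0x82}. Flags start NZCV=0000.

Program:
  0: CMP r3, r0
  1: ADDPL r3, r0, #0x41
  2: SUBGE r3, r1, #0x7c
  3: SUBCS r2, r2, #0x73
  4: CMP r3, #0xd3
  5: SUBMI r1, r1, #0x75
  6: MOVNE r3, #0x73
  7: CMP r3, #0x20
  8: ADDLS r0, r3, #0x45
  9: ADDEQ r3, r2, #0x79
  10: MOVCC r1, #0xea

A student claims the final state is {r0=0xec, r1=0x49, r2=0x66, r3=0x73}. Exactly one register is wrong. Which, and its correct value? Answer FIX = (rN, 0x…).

[0] flags=1000 → (cmp)
[1] flags=1000 PL?F → skip
[2] flags=1000 GE?F → skip
[3] flags=1000 CS?F → skip
[4] flags=1000 → (cmp)
[5] flags=1000 MI?T → r1=0x13
[6] flags=1000 NE?T → r3=0x73
[7] flags=0010 → (cmp)
[8] flags=0010 LS?F → skip
[9] flags=0010 EQ?F → skip
[10] flags=0010 CC?F → skip

FIX = (r1, 0x13)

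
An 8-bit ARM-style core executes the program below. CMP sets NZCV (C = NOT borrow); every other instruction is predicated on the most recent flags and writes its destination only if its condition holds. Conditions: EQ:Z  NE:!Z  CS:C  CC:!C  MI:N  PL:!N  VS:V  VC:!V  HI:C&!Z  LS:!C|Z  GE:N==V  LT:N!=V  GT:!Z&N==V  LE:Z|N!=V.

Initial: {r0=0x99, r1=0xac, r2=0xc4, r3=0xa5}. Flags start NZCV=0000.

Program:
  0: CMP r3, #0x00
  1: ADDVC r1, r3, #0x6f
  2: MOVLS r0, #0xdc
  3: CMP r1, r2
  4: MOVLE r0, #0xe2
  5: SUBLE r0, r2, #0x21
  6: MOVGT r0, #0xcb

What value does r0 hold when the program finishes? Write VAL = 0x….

VAL = 0xcb

[0] flags=1010 → (cmp)
[1] flags=1010 VC?T → r1=0x14
[2] flags=1010 LS?F → skip
[3] flags=0000 → (cmp)
[4] flags=0000 LE?F → skip
[5] flags=0000 LE?F → skip
[6] flags=0000 GT?T → r0=0xcb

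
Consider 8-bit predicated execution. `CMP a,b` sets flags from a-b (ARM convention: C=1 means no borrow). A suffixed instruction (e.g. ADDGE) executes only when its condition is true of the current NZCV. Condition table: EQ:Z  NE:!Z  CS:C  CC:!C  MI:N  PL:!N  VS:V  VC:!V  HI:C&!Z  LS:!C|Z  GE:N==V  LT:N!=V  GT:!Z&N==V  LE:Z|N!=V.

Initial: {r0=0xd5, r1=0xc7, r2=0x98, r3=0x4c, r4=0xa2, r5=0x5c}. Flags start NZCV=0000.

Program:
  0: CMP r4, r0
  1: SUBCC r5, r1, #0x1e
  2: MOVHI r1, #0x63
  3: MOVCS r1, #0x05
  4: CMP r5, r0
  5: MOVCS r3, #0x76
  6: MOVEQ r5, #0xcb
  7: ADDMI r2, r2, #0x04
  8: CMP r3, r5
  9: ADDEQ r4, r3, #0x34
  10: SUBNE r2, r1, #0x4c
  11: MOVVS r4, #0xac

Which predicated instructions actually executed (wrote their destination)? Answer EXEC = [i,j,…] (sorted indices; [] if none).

EXEC = [1,7,10,11]

0: ✓ CMP  NZCV=1000
1: ✓ SUBCC  r5←0xa9
2: · MOVHI
3: · MOVCS
4: ✓ CMP  NZCV=1000
5: · MOVCS
6: · MOVEQ
7: ✓ ADDMI  r2←0x9c
8: ✓ CMP  NZCV=1001
9: · ADDEQ
10: ✓ SUBNE  r2←0x7b
11: ✓ MOVVS  r4←0xac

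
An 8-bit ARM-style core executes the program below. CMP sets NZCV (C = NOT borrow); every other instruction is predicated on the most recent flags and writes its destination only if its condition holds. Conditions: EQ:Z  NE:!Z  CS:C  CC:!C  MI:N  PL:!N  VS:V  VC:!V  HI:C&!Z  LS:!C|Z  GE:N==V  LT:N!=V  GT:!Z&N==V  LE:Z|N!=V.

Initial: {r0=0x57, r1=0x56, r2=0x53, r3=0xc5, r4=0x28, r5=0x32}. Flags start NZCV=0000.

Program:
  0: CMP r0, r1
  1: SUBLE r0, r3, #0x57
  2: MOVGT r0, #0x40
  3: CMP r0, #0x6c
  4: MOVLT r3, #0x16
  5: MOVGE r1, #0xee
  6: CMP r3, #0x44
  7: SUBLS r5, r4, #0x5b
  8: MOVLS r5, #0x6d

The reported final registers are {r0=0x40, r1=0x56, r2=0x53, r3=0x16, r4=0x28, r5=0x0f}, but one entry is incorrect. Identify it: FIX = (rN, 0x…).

[0] flags=0010 → (cmp)
[1] flags=0010 LE?F → skip
[2] flags=0010 GT?T → r0=0x40
[3] flags=1000 → (cmp)
[4] flags=1000 LT?T → r3=0x16
[5] flags=1000 GE?F → skip
[6] flags=1000 → (cmp)
[7] flags=1000 LS?T → r5=0xcd
[8] flags=1000 LS?T → r5=0x6d

FIX = (r5, 0x6d)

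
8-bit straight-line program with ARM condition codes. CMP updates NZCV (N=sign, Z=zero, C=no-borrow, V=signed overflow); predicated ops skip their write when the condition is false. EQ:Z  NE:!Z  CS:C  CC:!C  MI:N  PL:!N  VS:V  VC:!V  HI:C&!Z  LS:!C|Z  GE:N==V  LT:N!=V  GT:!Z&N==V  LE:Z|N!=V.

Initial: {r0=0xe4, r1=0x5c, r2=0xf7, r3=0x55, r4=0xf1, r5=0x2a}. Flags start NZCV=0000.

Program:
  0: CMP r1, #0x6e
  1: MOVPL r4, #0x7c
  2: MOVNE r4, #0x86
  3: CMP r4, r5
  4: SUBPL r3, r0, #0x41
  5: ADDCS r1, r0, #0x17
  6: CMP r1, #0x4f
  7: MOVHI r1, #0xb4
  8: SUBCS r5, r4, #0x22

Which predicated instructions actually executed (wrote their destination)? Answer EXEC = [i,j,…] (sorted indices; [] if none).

0: ✓ CMP  NZCV=1000
1: · MOVPL
2: ✓ MOVNE  r4←0x86
3: ✓ CMP  NZCV=0011
4: ✓ SUBPL  r3←0xa3
5: ✓ ADDCS  r1←0xfb
6: ✓ CMP  NZCV=1010
7: ✓ MOVHI  r1←0xb4
8: ✓ SUBCS  r5←0x64

EXEC = [2,4,5,7,8]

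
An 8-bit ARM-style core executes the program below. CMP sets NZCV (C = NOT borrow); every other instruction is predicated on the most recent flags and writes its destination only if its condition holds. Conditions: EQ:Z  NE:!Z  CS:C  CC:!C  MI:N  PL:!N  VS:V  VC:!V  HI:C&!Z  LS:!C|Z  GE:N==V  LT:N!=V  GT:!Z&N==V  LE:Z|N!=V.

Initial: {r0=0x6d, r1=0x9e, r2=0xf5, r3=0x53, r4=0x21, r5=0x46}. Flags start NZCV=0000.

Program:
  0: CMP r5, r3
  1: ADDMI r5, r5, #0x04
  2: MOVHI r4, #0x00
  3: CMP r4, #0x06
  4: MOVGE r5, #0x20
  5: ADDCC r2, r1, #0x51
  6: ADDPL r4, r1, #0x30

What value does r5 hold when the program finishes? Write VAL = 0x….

VAL = 0x20

0: ✓ CMP  NZCV=1000
1: ✓ ADDMI  r5←0x4a
2: · MOVHI
3: ✓ CMP  NZCV=0010
4: ✓ MOVGE  r5←0x20
5: · ADDCC
6: ✓ ADDPL  r4←0xce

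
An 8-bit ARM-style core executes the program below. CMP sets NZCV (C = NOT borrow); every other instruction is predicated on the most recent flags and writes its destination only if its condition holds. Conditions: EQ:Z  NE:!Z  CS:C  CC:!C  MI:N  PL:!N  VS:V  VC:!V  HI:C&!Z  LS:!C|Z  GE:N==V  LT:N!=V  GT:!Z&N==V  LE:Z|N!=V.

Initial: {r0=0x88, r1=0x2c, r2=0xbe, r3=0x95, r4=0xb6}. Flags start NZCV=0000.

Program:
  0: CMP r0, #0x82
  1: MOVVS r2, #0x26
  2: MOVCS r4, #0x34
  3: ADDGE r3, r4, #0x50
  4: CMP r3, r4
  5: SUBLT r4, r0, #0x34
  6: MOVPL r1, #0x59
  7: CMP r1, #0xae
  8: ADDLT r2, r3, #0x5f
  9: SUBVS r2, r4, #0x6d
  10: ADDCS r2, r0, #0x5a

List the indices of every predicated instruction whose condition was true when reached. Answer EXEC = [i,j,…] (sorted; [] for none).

[0] flags=0010 → (cmp)
[1] flags=0010 VS?F → skip
[2] flags=0010 CS?T → r4=0x34
[3] flags=0010 GE?T → r3=0x84
[4] flags=0011 → (cmp)
[5] flags=0011 LT?T → r4=0x54
[6] flags=0011 PL?T → r1=0x59
[7] flags=1001 → (cmp)
[8] flags=1001 LT?F → skip
[9] flags=1001 VS?T → r2=0xe7
[10] flags=1001 CS?F → skip

EXEC = [2,3,5,6,9]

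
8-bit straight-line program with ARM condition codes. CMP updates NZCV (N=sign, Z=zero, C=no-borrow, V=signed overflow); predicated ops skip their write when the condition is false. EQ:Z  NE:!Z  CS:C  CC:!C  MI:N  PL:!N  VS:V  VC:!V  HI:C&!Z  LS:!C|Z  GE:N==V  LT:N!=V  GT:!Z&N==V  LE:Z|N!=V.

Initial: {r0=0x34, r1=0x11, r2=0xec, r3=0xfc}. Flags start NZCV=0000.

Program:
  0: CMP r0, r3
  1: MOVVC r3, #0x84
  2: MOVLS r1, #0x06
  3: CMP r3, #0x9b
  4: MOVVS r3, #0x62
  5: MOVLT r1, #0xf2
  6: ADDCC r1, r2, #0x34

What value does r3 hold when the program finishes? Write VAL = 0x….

[0] flags=0000 → (cmp)
[1] flags=0000 VC?T → r3=0x84
[2] flags=0000 LS?T → r1=0x06
[3] flags=1000 → (cmp)
[4] flags=1000 VS?F → skip
[5] flags=1000 LT?T → r1=0xf2
[6] flags=1000 CC?T → r1=0x20

VAL = 0x84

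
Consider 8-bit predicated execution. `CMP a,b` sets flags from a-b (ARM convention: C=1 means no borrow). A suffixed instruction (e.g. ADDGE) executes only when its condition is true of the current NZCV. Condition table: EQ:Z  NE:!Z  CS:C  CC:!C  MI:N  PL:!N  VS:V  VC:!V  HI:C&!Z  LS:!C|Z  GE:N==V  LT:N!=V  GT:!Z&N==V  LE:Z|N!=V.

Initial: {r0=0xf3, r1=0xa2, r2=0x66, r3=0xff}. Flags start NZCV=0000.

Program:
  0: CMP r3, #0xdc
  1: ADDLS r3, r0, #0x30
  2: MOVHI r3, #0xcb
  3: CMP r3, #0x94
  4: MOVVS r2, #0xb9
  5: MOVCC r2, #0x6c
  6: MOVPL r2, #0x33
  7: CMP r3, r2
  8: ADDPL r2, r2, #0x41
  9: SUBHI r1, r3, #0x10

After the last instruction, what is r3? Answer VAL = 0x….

VAL = 0xcb

[0] flags=0010 → (cmp)
[1] flags=0010 LS?F → skip
[2] flags=0010 HI?T → r3=0xcb
[3] flags=0010 → (cmp)
[4] flags=0010 VS?F → skip
[5] flags=0010 CC?F → skip
[6] flags=0010 PL?T → r2=0x33
[7] flags=1010 → (cmp)
[8] flags=1010 PL?F → skip
[9] flags=1010 HI?T → r1=0xbb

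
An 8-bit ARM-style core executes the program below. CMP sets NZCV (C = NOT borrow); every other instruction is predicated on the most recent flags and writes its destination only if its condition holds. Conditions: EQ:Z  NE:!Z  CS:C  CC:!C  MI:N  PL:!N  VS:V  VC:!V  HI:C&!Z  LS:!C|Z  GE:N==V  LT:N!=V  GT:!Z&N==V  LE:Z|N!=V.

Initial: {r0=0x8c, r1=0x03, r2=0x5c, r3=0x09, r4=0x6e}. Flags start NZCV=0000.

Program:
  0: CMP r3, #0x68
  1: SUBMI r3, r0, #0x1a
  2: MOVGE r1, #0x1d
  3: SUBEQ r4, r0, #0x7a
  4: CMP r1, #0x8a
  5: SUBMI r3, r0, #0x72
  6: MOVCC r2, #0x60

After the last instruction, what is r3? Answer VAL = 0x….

VAL = 0x72

0: ✓ CMP  NZCV=1000
1: ✓ SUBMI  r3←0x72
2: · MOVGE
3: · SUBEQ
4: ✓ CMP  NZCV=0000
5: · SUBMI
6: ✓ MOVCC  r2←0x60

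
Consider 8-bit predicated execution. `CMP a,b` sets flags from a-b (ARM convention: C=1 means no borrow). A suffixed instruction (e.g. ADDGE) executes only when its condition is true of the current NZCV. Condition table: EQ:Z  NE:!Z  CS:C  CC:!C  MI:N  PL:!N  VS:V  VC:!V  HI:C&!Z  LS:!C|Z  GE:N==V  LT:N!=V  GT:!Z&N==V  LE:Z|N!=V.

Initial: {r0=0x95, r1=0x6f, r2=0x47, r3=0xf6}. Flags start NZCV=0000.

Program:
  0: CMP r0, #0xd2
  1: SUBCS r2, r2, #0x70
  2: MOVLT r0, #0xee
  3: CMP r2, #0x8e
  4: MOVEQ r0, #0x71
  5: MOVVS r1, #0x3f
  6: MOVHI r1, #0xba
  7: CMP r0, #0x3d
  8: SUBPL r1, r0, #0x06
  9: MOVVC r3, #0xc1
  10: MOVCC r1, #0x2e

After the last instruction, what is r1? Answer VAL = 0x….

VAL = 0x3f

[0] flags=1000 → (cmp)
[1] flags=1000 CS?F → skip
[2] flags=1000 LT?T → r0=0xee
[3] flags=1001 → (cmp)
[4] flags=1001 EQ?F → skip
[5] flags=1001 VS?T → r1=0x3f
[6] flags=1001 HI?F → skip
[7] flags=1010 → (cmp)
[8] flags=1010 PL?F → skip
[9] flags=1010 VC?T → r3=0xc1
[10] flags=1010 CC?F → skip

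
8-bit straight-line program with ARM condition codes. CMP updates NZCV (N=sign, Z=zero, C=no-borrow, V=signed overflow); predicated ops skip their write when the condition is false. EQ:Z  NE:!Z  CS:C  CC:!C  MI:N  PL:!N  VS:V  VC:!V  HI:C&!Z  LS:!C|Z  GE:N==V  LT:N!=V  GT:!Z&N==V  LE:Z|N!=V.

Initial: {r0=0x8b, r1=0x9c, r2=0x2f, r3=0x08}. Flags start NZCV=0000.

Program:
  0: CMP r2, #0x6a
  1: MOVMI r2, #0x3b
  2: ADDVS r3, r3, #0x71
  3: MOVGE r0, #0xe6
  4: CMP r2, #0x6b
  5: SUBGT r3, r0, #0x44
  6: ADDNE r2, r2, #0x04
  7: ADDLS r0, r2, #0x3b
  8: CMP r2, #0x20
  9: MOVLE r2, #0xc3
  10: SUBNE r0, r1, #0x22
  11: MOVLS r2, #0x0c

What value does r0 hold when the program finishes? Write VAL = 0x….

0: ✓ CMP  NZCV=1000
1: ✓ MOVMI  r2←0x3b
2: · ADDVS
3: · MOVGE
4: ✓ CMP  NZCV=1000
5: · SUBGT
6: ✓ ADDNE  r2←0x3f
7: ✓ ADDLS  r0←0x7a
8: ✓ CMP  NZCV=0010
9: · MOVLE
10: ✓ SUBNE  r0←0x7a
11: · MOVLS

VAL = 0x7a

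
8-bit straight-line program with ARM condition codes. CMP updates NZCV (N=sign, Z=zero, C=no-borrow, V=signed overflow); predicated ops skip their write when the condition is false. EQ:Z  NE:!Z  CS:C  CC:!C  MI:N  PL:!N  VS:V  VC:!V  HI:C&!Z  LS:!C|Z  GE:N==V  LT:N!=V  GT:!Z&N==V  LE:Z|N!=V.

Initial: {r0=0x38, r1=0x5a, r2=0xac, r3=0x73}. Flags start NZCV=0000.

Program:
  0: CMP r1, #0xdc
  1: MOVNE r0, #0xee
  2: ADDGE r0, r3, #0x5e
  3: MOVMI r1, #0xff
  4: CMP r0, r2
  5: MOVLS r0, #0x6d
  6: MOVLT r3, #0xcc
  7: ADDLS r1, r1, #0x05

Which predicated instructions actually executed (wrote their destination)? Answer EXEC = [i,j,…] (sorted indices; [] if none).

EXEC = [1,2]

0: ✓ CMP  NZCV=0000
1: ✓ MOVNE  r0←0xee
2: ✓ ADDGE  r0←0xd1
3: · MOVMI
4: ✓ CMP  NZCV=0010
5: · MOVLS
6: · MOVLT
7: · ADDLS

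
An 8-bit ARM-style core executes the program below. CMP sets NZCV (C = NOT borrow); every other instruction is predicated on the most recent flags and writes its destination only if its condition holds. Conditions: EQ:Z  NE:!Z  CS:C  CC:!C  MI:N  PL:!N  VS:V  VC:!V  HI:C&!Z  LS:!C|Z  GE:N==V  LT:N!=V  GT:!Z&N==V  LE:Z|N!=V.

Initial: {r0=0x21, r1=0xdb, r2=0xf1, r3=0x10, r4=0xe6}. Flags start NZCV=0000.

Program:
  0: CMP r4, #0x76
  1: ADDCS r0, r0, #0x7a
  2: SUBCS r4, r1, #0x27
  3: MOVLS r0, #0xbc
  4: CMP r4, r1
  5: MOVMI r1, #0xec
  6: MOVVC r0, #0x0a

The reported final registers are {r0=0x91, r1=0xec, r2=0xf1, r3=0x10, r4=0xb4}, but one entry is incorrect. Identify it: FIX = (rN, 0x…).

0: ✓ CMP  NZCV=0011
1: ✓ ADDCS  r0←0x9b
2: ✓ SUBCS  r4←0xb4
3: · MOVLS
4: ✓ CMP  NZCV=1000
5: ✓ MOVMI  r1←0xec
6: ✓ MOVVC  r0←0x0a

FIX = (r0, 0x0a)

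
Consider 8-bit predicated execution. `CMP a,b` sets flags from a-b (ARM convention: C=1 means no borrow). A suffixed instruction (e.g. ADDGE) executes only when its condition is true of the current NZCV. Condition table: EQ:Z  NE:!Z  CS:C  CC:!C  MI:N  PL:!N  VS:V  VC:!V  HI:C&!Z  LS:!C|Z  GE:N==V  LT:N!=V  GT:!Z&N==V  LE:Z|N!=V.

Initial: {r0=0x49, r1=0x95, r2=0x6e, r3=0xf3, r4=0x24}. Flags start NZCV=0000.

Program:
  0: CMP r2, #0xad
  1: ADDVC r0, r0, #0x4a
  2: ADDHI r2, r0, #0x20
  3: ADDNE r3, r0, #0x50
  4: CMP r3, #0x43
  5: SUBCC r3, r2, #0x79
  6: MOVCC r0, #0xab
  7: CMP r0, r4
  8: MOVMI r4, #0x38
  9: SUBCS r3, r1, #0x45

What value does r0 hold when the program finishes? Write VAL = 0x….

VAL = 0x49

[0] flags=1001 → (cmp)
[1] flags=1001 VC?F → skip
[2] flags=1001 HI?F → skip
[3] flags=1001 NE?T → r3=0x99
[4] flags=0011 → (cmp)
[5] flags=0011 CC?F → skip
[6] flags=0011 CC?F → skip
[7] flags=0010 → (cmp)
[8] flags=0010 MI?F → skip
[9] flags=0010 CS?T → r3=0x50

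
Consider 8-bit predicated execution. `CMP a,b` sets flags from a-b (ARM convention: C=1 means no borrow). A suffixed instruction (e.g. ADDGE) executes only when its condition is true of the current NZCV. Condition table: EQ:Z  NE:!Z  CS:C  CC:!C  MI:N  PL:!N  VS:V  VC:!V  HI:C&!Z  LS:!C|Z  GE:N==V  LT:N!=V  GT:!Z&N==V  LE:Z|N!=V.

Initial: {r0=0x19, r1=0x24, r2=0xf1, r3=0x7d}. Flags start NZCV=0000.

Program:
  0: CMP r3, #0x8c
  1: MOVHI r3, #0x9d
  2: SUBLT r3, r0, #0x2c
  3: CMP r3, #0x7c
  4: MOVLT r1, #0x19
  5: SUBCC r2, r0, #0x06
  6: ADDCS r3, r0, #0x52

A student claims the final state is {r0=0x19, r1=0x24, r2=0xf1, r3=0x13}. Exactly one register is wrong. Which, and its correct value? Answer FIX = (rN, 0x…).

[0] flags=1001 → (cmp)
[1] flags=1001 HI?F → skip
[2] flags=1001 LT?F → skip
[3] flags=0010 → (cmp)
[4] flags=0010 LT?F → skip
[5] flags=0010 CC?F → skip
[6] flags=0010 CS?T → r3=0x6b

FIX = (r3, 0x6b)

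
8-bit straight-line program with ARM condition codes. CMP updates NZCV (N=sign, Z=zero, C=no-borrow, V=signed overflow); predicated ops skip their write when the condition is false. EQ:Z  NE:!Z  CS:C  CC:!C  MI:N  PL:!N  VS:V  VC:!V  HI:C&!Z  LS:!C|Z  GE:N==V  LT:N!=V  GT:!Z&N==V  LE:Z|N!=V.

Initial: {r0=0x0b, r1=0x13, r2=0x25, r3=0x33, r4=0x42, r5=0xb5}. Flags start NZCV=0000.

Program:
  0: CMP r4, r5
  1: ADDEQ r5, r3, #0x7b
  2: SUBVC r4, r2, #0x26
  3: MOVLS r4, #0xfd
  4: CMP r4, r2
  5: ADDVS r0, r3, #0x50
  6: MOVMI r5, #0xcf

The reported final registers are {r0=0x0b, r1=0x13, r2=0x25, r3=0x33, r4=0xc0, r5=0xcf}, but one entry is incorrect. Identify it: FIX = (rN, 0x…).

0: ✓ CMP  NZCV=1001
1: · ADDEQ
2: · SUBVC
3: ✓ MOVLS  r4←0xfd
4: ✓ CMP  NZCV=1010
5: · ADDVS
6: ✓ MOVMI  r5←0xcf

FIX = (r4, 0xfd)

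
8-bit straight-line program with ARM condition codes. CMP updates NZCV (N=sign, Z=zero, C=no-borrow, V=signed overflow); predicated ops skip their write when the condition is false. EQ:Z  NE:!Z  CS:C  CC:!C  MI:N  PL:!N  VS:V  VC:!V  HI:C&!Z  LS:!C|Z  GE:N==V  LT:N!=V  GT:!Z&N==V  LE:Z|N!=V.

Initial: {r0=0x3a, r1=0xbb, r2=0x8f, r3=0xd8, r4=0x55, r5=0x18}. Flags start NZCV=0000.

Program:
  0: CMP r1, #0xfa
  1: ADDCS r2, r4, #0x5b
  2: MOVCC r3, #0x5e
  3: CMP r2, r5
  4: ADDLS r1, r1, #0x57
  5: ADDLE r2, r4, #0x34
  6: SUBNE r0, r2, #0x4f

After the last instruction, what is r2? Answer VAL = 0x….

0: ✓ CMP  NZCV=1000
1: · ADDCS
2: ✓ MOVCC  r3←0x5e
3: ✓ CMP  NZCV=0011
4: · ADDLS
5: ✓ ADDLE  r2←0x89
6: ✓ SUBNE  r0←0x3a

VAL = 0x89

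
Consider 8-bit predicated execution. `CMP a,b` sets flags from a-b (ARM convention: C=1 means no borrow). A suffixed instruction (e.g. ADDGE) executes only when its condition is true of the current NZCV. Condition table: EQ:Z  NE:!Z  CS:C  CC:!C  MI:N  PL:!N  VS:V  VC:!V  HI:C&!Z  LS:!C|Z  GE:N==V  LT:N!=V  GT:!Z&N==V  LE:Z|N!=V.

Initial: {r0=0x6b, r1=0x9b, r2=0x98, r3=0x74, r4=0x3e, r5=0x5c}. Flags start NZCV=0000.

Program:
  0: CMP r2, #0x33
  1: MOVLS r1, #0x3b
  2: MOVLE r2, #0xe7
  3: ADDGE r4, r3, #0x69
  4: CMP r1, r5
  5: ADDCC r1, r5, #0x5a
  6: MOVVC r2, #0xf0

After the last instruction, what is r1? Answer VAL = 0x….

[0] flags=0011 → (cmp)
[1] flags=0011 LS?F → skip
[2] flags=0011 LE?T → r2=0xe7
[3] flags=0011 GE?F → skip
[4] flags=0011 → (cmp)
[5] flags=0011 CC?F → skip
[6] flags=0011 VC?F → skip

VAL = 0x9b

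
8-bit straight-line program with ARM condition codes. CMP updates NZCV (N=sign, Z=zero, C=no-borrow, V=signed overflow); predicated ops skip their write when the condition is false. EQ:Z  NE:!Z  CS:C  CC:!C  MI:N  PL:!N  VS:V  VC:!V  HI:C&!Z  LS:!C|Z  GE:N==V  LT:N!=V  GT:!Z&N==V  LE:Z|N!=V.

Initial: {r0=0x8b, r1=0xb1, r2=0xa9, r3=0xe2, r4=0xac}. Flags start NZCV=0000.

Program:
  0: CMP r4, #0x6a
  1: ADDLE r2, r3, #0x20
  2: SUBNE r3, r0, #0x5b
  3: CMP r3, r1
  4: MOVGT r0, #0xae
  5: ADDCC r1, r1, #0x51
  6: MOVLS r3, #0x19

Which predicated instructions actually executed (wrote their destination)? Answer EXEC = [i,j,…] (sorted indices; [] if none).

[0] flags=0011 → (cmp)
[1] flags=0011 LE?T → r2=0x02
[2] flags=0011 NE?T → r3=0x30
[3] flags=0000 → (cmp)
[4] flags=0000 GT?T → r0=0xae
[5] flags=0000 CC?T → r1=0x02
[6] flags=0000 LS?T → r3=0x19

EXEC = [1,2,4,5,6]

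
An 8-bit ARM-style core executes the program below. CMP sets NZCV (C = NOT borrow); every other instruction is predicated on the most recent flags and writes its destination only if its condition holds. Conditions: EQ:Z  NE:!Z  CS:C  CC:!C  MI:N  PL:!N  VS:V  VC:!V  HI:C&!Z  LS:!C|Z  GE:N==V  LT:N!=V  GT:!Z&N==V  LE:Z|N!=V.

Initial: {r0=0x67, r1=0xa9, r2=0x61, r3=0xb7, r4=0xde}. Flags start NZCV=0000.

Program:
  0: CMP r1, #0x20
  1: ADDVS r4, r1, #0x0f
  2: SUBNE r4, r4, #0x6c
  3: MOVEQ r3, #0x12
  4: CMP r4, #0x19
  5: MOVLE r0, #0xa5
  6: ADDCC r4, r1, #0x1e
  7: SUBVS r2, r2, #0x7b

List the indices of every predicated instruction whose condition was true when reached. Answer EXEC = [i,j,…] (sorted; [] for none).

EXEC = [2]

0: ✓ CMP  NZCV=1010
1: · ADDVS
2: ✓ SUBNE  r4←0x72
3: · MOVEQ
4: ✓ CMP  NZCV=0010
5: · MOVLE
6: · ADDCC
7: · SUBVS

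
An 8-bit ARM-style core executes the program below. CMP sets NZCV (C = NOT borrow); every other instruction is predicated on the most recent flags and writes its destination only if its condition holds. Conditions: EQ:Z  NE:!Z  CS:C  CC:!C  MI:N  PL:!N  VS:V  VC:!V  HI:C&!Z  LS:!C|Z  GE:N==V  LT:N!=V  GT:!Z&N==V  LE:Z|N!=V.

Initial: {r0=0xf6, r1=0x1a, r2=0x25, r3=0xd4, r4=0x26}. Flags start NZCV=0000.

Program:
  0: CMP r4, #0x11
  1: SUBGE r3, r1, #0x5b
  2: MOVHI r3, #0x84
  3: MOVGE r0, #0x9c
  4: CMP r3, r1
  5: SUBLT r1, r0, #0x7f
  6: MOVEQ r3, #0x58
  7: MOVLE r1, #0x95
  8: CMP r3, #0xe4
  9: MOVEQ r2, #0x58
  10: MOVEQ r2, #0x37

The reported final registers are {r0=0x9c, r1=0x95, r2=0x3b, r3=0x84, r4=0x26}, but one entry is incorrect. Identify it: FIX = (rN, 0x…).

FIX = (r2, 0x25)

[0] flags=0010 → (cmp)
[1] flags=0010 GE?T → r3=0xbf
[2] flags=0010 HI?T → r3=0x84
[3] flags=0010 GE?T → r0=0x9c
[4] flags=0011 → (cmp)
[5] flags=0011 LT?T → r1=0x1d
[6] flags=0011 EQ?F → skip
[7] flags=0011 LE?T → r1=0x95
[8] flags=1000 → (cmp)
[9] flags=1000 EQ?F → skip
[10] flags=1000 EQ?F → skip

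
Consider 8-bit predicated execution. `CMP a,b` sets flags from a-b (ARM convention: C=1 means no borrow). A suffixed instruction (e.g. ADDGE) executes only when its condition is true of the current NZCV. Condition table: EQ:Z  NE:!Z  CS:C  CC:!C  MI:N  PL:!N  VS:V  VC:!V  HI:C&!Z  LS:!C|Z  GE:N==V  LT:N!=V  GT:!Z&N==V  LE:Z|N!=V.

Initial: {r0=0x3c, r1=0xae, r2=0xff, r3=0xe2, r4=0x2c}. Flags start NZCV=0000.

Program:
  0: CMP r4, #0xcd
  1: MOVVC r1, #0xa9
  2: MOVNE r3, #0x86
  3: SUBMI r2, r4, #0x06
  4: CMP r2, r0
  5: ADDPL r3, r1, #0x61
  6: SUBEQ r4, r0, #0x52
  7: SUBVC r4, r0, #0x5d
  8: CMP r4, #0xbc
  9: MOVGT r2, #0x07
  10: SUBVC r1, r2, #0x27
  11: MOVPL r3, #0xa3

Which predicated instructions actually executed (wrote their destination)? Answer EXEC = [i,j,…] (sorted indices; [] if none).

EXEC = [1,2,7,9,10,11]

[0] flags=0000 → (cmp)
[1] flags=0000 VC?T → r1=0xa9
[2] flags=0000 NE?T → r3=0x86
[3] flags=0000 MI?F → skip
[4] flags=1010 → (cmp)
[5] flags=1010 PL?F → skip
[6] flags=1010 EQ?F → skip
[7] flags=1010 VC?T → r4=0xdf
[8] flags=0010 → (cmp)
[9] flags=0010 GT?T → r2=0x07
[10] flags=0010 VC?T → r1=0xe0
[11] flags=0010 PL?T → r3=0xa3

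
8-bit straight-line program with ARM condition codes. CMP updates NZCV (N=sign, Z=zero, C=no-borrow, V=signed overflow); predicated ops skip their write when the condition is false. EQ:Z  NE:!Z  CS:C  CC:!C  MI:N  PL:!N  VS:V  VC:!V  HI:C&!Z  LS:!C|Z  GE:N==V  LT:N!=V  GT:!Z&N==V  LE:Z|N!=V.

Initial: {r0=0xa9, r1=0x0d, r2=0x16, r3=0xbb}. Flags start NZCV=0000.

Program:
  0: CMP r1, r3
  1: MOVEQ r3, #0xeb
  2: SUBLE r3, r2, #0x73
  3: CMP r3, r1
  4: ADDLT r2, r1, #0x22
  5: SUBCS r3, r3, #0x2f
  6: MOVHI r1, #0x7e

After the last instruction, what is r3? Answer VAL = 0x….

0: ✓ CMP  NZCV=0000
1: · MOVEQ
2: · SUBLE
3: ✓ CMP  NZCV=1010
4: ✓ ADDLT  r2←0x2f
5: ✓ SUBCS  r3←0x8c
6: ✓ MOVHI  r1←0x7e

VAL = 0x8c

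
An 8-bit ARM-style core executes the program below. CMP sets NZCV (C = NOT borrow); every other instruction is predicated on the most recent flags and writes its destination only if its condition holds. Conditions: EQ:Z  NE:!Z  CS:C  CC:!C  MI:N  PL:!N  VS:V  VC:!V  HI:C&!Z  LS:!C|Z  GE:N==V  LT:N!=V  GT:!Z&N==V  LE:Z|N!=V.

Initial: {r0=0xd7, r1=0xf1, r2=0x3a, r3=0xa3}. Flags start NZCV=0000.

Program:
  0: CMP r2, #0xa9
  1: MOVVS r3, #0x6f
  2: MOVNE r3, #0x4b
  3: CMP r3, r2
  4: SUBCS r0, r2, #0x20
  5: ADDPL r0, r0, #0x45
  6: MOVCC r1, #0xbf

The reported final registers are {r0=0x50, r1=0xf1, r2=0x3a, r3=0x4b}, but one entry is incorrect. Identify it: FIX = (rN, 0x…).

FIX = (r0, 0x5f)

0: ✓ CMP  NZCV=1001
1: ✓ MOVVS  r3←0x6f
2: ✓ MOVNE  r3←0x4b
3: ✓ CMP  NZCV=0010
4: ✓ SUBCS  r0←0x1a
5: ✓ ADDPL  r0←0x5f
6: · MOVCC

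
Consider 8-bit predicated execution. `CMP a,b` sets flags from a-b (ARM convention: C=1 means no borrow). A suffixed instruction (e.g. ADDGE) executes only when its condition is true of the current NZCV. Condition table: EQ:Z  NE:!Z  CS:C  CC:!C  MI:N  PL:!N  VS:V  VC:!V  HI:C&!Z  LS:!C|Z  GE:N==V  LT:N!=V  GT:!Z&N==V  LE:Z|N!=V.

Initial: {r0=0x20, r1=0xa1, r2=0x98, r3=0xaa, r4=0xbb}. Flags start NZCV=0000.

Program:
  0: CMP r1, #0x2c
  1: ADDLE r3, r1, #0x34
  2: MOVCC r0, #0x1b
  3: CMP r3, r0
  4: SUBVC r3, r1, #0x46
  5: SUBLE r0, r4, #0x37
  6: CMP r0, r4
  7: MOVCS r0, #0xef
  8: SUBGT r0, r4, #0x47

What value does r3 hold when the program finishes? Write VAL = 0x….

VAL = 0x5b

0: ✓ CMP  NZCV=0011
1: ✓ ADDLE  r3←0xd5
2: · MOVCC
3: ✓ CMP  NZCV=1010
4: ✓ SUBVC  r3←0x5b
5: ✓ SUBLE  r0←0x84
6: ✓ CMP  NZCV=1000
7: · MOVCS
8: · SUBGT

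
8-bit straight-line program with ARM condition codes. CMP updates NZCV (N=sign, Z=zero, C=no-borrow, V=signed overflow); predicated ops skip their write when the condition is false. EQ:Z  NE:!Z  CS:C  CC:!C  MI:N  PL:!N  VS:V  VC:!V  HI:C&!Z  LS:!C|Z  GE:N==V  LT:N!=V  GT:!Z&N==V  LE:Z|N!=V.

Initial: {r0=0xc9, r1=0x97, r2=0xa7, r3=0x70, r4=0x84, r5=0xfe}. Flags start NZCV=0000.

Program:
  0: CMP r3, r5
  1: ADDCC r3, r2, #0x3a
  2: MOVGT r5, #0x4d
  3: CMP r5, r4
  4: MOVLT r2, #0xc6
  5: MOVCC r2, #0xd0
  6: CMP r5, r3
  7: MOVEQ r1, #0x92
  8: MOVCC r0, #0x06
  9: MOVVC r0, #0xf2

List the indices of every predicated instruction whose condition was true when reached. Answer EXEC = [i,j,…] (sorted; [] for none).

EXEC = [1,2,5,8,9]

0: ✓ CMP  NZCV=0000
1: ✓ ADDCC  r3←0xe1
2: ✓ MOVGT  r5←0x4d
3: ✓ CMP  NZCV=1001
4: · MOVLT
5: ✓ MOVCC  r2←0xd0
6: ✓ CMP  NZCV=0000
7: · MOVEQ
8: ✓ MOVCC  r0←0x06
9: ✓ MOVVC  r0←0xf2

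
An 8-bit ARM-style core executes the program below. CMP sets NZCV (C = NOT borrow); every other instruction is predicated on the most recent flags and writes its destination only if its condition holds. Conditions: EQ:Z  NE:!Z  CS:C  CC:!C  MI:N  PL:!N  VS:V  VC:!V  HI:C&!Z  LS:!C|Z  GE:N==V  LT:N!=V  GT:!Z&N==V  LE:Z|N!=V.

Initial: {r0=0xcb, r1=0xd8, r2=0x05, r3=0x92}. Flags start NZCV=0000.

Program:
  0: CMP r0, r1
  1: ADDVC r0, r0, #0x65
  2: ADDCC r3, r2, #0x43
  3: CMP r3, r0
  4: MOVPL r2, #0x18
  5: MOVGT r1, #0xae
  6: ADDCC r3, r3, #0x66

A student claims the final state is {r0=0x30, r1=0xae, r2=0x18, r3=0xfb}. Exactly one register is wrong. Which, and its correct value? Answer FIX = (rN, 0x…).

FIX = (r3, 0x48)

0: ✓ CMP  NZCV=1000
1: ✓ ADDVC  r0←0x30
2: ✓ ADDCC  r3←0x48
3: ✓ CMP  NZCV=0010
4: ✓ MOVPL  r2←0x18
5: ✓ MOVGT  r1←0xae
6: · ADDCC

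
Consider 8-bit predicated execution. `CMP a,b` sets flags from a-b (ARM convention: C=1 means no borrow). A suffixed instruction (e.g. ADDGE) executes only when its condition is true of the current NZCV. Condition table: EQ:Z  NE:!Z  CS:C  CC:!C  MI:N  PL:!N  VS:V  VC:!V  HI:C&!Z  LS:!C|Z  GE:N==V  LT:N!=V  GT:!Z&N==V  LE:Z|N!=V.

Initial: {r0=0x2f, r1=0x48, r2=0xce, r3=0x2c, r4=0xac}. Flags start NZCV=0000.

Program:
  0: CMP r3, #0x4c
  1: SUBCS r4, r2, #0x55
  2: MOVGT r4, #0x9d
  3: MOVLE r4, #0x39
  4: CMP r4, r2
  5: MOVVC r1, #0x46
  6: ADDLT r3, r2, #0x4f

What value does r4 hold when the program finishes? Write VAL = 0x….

VAL = 0x39

[0] flags=1000 → (cmp)
[1] flags=1000 CS?F → skip
[2] flags=1000 GT?F → skip
[3] flags=1000 LE?T → r4=0x39
[4] flags=0000 → (cmp)
[5] flags=0000 VC?T → r1=0x46
[6] flags=0000 LT?F → skip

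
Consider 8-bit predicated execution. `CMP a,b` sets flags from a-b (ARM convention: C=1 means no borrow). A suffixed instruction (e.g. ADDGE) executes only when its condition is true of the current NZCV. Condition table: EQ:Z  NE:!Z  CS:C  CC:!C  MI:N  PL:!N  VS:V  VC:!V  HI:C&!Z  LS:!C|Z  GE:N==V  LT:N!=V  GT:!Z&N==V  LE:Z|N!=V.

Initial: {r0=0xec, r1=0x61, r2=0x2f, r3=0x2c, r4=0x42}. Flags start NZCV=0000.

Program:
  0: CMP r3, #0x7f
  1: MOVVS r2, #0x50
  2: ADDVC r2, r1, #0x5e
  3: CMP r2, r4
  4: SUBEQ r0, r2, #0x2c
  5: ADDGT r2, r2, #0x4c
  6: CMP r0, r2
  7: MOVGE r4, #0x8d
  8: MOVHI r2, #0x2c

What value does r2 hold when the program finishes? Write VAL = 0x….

[0] flags=1000 → (cmp)
[1] flags=1000 VS?F → skip
[2] flags=1000 VC?T → r2=0xbf
[3] flags=0011 → (cmp)
[4] flags=0011 EQ?F → skip
[5] flags=0011 GT?F → skip
[6] flags=0010 → (cmp)
[7] flags=0010 GE?T → r4=0x8d
[8] flags=0010 HI?T → r2=0x2c

VAL = 0x2c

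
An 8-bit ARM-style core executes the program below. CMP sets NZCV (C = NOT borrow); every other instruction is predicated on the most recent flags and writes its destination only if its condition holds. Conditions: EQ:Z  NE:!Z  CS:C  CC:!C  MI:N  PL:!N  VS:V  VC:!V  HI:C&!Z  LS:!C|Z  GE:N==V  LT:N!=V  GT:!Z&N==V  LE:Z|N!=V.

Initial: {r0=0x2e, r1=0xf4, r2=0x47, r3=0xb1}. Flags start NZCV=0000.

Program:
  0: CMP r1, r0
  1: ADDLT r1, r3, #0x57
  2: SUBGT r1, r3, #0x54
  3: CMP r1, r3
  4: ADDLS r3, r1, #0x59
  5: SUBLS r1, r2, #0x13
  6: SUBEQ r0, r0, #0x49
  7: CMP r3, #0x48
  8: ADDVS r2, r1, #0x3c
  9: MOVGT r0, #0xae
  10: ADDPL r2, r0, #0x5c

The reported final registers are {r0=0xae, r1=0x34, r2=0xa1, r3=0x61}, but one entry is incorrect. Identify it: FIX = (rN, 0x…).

[0] flags=1010 → (cmp)
[1] flags=1010 LT?T → r1=0x08
[2] flags=1010 GT?F → skip
[3] flags=0000 → (cmp)
[4] flags=0000 LS?T → r3=0x61
[5] flags=0000 LS?T → r1=0x34
[6] flags=0000 EQ?F → skip
[7] flags=0010 → (cmp)
[8] flags=0010 VS?F → skip
[9] flags=0010 GT?T → r0=0xae
[10] flags=0010 PL?T → r2=0x0a

FIX = (r2, 0x0a)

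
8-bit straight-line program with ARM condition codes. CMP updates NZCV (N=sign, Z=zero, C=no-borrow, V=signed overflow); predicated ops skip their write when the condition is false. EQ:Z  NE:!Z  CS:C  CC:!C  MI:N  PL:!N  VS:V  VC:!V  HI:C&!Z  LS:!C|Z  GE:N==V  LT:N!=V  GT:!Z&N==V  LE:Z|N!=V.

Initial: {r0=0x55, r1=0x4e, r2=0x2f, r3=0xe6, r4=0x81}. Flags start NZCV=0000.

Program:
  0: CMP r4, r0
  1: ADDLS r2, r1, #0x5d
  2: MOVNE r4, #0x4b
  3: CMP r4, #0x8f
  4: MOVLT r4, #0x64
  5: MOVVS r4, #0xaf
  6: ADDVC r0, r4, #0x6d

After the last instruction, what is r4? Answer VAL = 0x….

0: ✓ CMP  NZCV=0011
1: · ADDLS
2: ✓ MOVNE  r4←0x4b
3: ✓ CMP  NZCV=1001
4: · MOVLT
5: ✓ MOVVS  r4←0xaf
6: · ADDVC

VAL = 0xaf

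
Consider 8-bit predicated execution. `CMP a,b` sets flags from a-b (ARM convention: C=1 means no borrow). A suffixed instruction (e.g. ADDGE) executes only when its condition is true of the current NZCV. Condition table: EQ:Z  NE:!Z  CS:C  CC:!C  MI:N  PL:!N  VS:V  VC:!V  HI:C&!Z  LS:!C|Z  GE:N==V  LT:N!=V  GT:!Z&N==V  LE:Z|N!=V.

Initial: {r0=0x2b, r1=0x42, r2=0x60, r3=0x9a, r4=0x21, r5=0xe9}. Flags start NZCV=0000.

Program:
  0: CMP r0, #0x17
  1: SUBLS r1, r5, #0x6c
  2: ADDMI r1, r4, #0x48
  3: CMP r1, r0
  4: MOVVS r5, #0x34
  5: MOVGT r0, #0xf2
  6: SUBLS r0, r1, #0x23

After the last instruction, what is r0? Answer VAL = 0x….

0: ✓ CMP  NZCV=0010
1: · SUBLS
2: · ADDMI
3: ✓ CMP  NZCV=0010
4: · MOVVS
5: ✓ MOVGT  r0←0xf2
6: · SUBLS

VAL = 0xf2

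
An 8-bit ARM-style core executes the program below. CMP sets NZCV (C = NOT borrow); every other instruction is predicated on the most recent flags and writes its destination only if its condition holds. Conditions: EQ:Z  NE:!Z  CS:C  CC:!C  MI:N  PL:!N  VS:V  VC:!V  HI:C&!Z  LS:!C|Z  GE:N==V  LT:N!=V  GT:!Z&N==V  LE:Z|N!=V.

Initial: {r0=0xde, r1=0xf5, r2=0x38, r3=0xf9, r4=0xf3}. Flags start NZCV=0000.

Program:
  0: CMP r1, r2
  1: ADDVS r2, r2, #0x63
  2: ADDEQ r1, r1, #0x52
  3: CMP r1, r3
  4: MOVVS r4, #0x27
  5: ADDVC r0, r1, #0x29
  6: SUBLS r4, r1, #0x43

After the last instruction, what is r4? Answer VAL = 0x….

VAL = 0xb2

0: ✓ CMP  NZCV=1010
1: · ADDVS
2: · ADDEQ
3: ✓ CMP  NZCV=1000
4: · MOVVS
5: ✓ ADDVC  r0←0x1e
6: ✓ SUBLS  r4←0xb2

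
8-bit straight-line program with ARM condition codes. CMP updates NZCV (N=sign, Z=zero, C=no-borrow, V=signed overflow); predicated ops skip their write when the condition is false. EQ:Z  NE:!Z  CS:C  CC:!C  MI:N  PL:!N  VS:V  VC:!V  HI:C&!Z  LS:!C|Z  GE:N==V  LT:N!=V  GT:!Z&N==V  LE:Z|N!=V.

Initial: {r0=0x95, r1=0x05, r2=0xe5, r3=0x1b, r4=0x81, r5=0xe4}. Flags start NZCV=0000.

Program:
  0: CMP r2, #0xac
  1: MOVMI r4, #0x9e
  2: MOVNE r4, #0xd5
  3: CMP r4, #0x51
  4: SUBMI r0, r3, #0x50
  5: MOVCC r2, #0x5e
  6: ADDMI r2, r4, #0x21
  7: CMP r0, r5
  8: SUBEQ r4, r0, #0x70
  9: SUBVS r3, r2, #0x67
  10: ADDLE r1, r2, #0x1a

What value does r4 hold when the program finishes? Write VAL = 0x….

VAL = 0xd5

0: ✓ CMP  NZCV=0010
1: · MOVMI
2: ✓ MOVNE  r4←0xd5
3: ✓ CMP  NZCV=1010
4: ✓ SUBMI  r0←0xcb
5: · MOVCC
6: ✓ ADDMI  r2←0xf6
7: ✓ CMP  NZCV=1000
8: · SUBEQ
9: · SUBVS
10: ✓ ADDLE  r1←0x10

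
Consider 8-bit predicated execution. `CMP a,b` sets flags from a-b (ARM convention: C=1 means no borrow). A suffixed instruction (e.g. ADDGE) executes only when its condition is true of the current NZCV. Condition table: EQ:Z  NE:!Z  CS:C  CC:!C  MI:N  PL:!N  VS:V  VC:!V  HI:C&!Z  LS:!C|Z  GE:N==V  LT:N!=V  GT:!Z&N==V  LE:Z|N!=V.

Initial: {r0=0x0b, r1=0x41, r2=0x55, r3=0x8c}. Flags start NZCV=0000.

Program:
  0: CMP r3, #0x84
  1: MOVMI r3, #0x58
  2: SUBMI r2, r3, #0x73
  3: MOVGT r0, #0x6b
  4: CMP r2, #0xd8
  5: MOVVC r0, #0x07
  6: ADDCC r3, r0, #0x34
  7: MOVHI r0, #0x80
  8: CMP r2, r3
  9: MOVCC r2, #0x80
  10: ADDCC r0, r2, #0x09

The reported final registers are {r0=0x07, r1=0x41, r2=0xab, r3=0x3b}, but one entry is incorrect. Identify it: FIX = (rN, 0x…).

FIX = (r2, 0x55)

0: ✓ CMP  NZCV=0010
1: · MOVMI
2: · SUBMI
3: ✓ MOVGT  r0←0x6b
4: ✓ CMP  NZCV=0000
5: ✓ MOVVC  r0←0x07
6: ✓ ADDCC  r3←0x3b
7: · MOVHI
8: ✓ CMP  NZCV=0010
9: · MOVCC
10: · ADDCC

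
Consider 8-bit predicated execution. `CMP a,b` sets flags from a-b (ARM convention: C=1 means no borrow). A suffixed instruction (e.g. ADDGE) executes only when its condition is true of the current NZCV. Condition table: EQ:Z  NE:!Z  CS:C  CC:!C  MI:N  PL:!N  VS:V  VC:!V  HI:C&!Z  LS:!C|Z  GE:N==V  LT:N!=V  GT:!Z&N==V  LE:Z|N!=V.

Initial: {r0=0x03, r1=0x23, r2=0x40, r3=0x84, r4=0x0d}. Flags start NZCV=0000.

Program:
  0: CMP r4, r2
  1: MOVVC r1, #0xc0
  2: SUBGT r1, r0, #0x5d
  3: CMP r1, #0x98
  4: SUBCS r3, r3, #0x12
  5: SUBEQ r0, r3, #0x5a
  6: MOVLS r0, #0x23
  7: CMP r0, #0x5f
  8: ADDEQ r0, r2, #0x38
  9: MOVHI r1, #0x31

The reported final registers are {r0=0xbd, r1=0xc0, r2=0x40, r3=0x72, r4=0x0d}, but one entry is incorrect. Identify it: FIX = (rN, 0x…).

[0] flags=1000 → (cmp)
[1] flags=1000 VC?T → r1=0xc0
[2] flags=1000 GT?F → skip
[3] flags=0010 → (cmp)
[4] flags=0010 CS?T → r3=0x72
[5] flags=0010 EQ?F → skip
[6] flags=0010 LS?F → skip
[7] flags=1000 → (cmp)
[8] flags=1000 EQ?F → skip
[9] flags=1000 HI?F → skip

FIX = (r0, 0x03)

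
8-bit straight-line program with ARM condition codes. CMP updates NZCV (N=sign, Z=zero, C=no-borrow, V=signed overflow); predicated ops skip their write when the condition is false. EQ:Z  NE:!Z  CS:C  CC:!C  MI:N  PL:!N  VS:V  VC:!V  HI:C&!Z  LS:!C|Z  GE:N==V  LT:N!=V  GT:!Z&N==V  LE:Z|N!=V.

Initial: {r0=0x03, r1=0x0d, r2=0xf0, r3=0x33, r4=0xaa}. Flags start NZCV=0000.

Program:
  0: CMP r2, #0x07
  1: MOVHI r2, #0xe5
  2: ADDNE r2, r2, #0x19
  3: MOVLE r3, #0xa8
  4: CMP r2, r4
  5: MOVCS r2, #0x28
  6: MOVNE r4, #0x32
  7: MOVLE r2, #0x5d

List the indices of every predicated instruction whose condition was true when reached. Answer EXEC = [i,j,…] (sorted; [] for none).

EXEC = [1,2,3,5,6]

[0] flags=1010 → (cmp)
[1] flags=1010 HI?T → r2=0xe5
[2] flags=1010 NE?T → r2=0xfe
[3] flags=1010 LE?T → r3=0xa8
[4] flags=0010 → (cmp)
[5] flags=0010 CS?T → r2=0x28
[6] flags=0010 NE?T → r4=0x32
[7] flags=0010 LE?F → skip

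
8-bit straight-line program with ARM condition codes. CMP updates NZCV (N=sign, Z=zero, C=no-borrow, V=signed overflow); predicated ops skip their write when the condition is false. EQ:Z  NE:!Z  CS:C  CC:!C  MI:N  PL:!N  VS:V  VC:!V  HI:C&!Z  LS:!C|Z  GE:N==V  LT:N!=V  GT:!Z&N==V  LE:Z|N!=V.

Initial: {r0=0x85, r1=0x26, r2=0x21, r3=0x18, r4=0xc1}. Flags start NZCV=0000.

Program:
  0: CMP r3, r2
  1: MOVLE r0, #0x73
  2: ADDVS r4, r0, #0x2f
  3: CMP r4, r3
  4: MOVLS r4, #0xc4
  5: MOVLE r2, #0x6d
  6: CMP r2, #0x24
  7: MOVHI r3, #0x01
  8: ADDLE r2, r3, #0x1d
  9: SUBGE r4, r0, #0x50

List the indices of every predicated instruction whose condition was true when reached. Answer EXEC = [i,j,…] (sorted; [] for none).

EXEC = [1,5,7,9]

0: ✓ CMP  NZCV=1000
1: ✓ MOVLE  r0←0x73
2: · ADDVS
3: ✓ CMP  NZCV=1010
4: · MOVLS
5: ✓ MOVLE  r2←0x6d
6: ✓ CMP  NZCV=0010
7: ✓ MOVHI  r3←0x01
8: · ADDLE
9: ✓ SUBGE  r4←0x23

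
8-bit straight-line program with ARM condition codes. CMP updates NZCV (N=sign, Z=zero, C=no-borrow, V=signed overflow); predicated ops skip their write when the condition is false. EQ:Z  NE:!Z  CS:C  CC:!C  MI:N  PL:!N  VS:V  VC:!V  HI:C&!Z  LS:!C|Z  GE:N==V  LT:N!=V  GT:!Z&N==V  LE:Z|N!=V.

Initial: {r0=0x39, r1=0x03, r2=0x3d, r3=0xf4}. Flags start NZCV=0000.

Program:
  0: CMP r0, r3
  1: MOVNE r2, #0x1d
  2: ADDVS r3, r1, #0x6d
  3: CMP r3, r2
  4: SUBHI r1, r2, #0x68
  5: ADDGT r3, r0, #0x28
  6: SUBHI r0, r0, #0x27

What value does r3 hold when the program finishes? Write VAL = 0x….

0: ✓ CMP  NZCV=0000
1: ✓ MOVNE  r2←0x1d
2: · ADDVS
3: ✓ CMP  NZCV=1010
4: ✓ SUBHI  r1←0xb5
5: · ADDGT
6: ✓ SUBHI  r0←0x12

VAL = 0xf4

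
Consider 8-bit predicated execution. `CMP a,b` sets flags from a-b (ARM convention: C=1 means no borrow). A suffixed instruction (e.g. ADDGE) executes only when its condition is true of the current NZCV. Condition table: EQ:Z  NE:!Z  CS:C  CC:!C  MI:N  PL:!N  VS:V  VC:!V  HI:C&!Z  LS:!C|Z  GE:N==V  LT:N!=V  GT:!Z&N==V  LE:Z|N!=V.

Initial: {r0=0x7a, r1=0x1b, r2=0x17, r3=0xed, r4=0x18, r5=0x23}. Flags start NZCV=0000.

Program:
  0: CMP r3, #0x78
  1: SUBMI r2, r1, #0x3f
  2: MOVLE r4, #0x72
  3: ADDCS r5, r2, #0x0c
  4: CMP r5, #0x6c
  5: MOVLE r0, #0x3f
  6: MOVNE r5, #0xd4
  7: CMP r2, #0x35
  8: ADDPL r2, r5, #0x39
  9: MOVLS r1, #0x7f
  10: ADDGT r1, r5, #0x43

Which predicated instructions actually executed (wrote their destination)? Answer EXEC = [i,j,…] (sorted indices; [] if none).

[0] flags=0011 → (cmp)
[1] flags=0011 MI?F → skip
[2] flags=0011 LE?T → r4=0x72
[3] flags=0011 CS?T → r5=0x23
[4] flags=1000 → (cmp)
[5] flags=1000 LE?T → r0=0x3f
[6] flags=1000 NE?T → r5=0xd4
[7] flags=1000 → (cmp)
[8] flags=1000 PL?F → skip
[9] flags=1000 LS?T → r1=0x7f
[10] flags=1000 GT?F → skip

EXEC = [2,3,5,6,9]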